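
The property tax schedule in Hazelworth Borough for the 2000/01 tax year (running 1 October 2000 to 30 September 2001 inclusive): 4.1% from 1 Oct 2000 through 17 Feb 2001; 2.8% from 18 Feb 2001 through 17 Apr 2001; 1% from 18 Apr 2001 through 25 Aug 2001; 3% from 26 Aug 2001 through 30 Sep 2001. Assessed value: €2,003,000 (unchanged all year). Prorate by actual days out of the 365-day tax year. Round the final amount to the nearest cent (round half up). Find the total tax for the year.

€53,625.52

1 Oct 2000 – 17 Feb 2001: 140 days at 4.1% → €2,003,000 × 4.1% × 140/365 = €31,499.2329
18 Feb – 17 Apr 2001: 59 days at 2.8% → €2,003,000 × 2.8% × 59/365 = €9,065.6329
18 Apr – 25 Aug 2001: 130 days at 1% → €2,003,000 × 1% × 130/365 = €7,133.9726
26 Aug – 30 Sep 2001: 36 days at 3% → €2,003,000 × 3% × 36/365 = €5,926.6849
Total = €53,625.5233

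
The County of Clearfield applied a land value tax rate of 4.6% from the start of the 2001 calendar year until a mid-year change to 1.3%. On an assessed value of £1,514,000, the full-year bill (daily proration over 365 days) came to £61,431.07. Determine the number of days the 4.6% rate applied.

305 days

Let d = days at the first rate; then 365 − d days at the second rate.
£1,514,000 × [4.6%·d + 1.3%·(365−d)] / 365 = £61,431.07
Solving gives d = 305, so the new rate took effect on 2 November 2001.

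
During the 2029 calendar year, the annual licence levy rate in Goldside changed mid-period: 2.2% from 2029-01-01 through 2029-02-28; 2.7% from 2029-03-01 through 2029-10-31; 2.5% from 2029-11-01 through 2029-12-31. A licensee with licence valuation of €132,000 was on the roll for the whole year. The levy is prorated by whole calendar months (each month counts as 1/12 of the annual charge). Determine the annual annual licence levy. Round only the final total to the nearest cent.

2029-01-01 to 2029-02-28: 2 months at 2.2% → €132,000 × 2.2% × 2/12 = €484.0000
2029-03-01 to 2029-10-31: 8 months at 2.7% → €132,000 × 2.7% × 8/12 = €2,376.0000
2029-11-01 to 2029-12-31: 2 months at 2.5% → €132,000 × 2.5% × 2/12 = €550.0000
Total = €3,410.0000

€3,410.00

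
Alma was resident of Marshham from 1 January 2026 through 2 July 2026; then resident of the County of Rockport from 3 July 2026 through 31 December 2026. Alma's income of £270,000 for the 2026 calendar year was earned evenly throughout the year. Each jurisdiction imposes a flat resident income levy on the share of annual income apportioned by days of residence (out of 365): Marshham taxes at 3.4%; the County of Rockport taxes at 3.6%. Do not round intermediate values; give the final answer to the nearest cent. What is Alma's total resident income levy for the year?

£9,449.26

Marshham, 1 January – 2 July 2026: 183 days → £270,000 × 3.4% × 183/365 = £4,602.5753
The County of Rockport, 3 July – 31 December 2026: 182 days → £270,000 × 3.6% × 182/365 = £4,846.6849
Total = £9,449.2603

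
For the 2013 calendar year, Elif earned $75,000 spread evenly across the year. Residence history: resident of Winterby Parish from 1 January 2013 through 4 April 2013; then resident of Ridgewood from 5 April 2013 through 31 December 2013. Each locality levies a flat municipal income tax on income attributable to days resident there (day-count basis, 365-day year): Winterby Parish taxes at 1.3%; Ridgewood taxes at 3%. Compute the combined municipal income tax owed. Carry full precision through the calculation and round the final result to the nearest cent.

Winterby Parish, 1 January – 4 April 2013: 94 days → $75,000 × 1.3% × 94/365 = $251.0959
Ridgewood, 5 April – 31 December 2013: 271 days → $75,000 × 3% × 271/365 = $1,670.5479
Total = $1,921.6438

$1,921.64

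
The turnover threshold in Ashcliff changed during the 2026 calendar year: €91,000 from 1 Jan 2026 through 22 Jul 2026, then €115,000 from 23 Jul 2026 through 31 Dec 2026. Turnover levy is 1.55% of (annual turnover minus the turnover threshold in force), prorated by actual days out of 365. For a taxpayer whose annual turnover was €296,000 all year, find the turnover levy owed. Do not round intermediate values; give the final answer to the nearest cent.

1 Jan – 22 Jul 2026: 203 days, exemption €91,000 → (€296,000 − €91,000) × 1.55% × 203/365 = €1,767.2123
23 Jul – 31 Dec 2026: 162 days, exemption €115,000 → (€296,000 − €115,000) × 1.55% × 162/365 = €1,245.1808
Total = €3,012.3932

€3,012.39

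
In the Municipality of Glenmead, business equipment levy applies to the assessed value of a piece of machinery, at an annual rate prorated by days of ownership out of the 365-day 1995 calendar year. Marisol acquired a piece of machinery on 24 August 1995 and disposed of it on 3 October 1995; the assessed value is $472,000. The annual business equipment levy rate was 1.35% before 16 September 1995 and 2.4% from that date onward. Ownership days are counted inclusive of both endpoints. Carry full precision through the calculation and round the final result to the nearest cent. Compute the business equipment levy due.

24 August – 15 September 1995: 23 days at 1.35% → $472,000 × 1.35% × 23/365 = $401.5233
16 September – 3 October 1995: 18 days at 2.4% → $472,000 × 2.4% × 18/365 = $558.6411
Total = $960.1644

$960.16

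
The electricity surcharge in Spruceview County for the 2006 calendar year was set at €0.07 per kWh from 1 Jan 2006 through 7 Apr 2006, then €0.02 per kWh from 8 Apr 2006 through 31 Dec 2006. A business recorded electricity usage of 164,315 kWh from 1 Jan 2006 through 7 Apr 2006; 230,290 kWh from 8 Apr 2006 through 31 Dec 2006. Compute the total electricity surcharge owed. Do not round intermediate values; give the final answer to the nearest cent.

€16,107.85

1 Jan – 7 Apr 2006: 164,315 kWh at €0.07/kWh → €11,502.05
8 Apr – 31 Dec 2006: 230,290 kWh at €0.02/kWh → €4,605.80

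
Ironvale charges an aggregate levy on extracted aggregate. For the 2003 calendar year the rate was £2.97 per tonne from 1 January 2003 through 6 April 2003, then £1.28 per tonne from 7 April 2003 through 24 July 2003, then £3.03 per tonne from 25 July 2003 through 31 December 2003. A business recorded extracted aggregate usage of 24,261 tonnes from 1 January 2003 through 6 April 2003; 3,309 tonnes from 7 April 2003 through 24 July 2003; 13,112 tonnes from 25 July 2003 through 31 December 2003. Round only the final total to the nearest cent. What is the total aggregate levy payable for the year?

1 January – 6 April 2003: 24,261 tonnes at £2.97/tonne → £72055.17
7 April – 24 July 2003: 3,309 tonnes at £1.28/tonne → £4235.52
25 July – 31 December 2003: 13,112 tonnes at £3.03/tonne → £39729.36

£116020.05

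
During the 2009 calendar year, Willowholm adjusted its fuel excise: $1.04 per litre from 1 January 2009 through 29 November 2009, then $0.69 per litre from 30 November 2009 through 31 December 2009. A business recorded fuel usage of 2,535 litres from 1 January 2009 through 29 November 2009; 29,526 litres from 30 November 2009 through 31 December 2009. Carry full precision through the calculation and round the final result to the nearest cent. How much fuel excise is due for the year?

$23,009.34

1 January – 29 November 2009: 2,535 litres at $1.04/litre → $2,636.40
30 November – 31 December 2009: 29,526 litres at $0.69/litre → $20,372.94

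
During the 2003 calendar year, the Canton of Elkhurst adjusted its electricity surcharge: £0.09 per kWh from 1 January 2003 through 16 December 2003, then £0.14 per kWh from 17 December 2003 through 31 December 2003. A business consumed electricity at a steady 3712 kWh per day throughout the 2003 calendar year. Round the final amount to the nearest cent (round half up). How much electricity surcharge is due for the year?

£124,723.20

1 January – 16 December 2003: 350 days × 3712 kWh/day = 1,299,200 kWh at £0.09/kWh → £116,928.00
17 December – 31 December 2003: 15 days × 3712 kWh/day = 55,680 kWh at £0.14/kWh → £7,795.20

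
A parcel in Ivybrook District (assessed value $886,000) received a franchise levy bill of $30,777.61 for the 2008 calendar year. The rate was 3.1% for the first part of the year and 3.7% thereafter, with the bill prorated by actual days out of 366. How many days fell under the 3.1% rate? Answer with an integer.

Let d = days at the first rate; then 366 − d days at the second rate.
$886,000 × [3.1%·d + 3.7%·(366−d)] / 366 = $30,777.61
Solving gives d = 138, so the new rate took effect on 18 May 2008.

138 days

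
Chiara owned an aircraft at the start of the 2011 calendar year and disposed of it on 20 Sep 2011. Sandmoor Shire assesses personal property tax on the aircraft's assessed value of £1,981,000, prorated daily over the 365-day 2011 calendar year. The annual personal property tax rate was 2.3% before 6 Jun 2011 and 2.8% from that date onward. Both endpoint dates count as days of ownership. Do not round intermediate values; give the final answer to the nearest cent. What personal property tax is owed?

£35,733.98

1 Jan – 5 Jun 2011: 156 days at 2.3% → £1,981,000 × 2.3% × 156/365 = £19,473.5014
6 Jun – 20 Sep 2011: 107 days at 2.8% → £1,981,000 × 2.8% × 107/365 = £16,260.4822
Total = £35,733.9836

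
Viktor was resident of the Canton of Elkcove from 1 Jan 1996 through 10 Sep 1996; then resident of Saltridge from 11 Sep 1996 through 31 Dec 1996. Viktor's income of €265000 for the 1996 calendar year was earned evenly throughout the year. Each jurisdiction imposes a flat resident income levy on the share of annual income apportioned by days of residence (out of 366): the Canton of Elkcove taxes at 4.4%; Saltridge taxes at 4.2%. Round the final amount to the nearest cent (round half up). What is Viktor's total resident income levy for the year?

The Canton of Elkcove, 1 Jan – 10 Sep 1996: 254 days → €265000 × 4.4% × 254/366 = €8091.9126
Saltridge, 11 Sep – 31 Dec 1996: 112 days → €265000 × 4.2% × 112/366 = €3405.9016
Total = €11497.8142

€11497.81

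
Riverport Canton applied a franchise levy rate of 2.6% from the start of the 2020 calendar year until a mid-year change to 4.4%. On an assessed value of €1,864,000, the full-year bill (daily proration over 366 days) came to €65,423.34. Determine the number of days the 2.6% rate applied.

Let d = days at the first rate; then 366 − d days at the second rate.
€1,864,000 × [2.6%·d + 4.4%·(366−d)] / 366 = €65,423.34
Solving gives d = 181, so the new rate took effect on June 30, 2020.

181 days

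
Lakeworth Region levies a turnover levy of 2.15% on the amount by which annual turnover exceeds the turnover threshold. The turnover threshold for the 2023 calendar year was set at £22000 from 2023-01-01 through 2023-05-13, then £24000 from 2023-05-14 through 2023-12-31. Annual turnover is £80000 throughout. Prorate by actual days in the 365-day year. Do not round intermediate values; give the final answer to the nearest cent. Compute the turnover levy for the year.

£1219.67

2023-01-01 to 2023-05-13: 133 days, exemption £22000 → (£80000 − £22000) × 2.15% × 133/365 = £454.3863
2023-05-14 to 2023-12-31: 232 days, exemption £24000 → (£80000 − £24000) × 2.15% × 232/365 = £765.2822
Total = £1219.6685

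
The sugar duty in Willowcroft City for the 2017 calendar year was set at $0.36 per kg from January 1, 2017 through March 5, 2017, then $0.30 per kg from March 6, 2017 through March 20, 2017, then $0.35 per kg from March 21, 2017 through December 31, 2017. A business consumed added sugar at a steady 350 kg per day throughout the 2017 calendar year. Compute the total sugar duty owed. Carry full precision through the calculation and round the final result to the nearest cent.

January 1 – March 5, 2017: 64 days × 350 kg/day = 22,400 kg at $0.36/kg → $8,064.00
March 6 – March 20, 2017: 15 days × 350 kg/day = 5,250 kg at $0.30/kg → $1,575.00
March 21 – December 31, 2017: 286 days × 350 kg/day = 100,100 kg at $0.35/kg → $35,035.00

$44,674.00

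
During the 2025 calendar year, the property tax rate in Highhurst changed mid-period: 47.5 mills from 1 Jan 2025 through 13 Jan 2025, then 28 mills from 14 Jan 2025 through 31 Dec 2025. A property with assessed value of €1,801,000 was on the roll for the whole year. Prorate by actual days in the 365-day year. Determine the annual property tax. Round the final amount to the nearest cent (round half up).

1 Jan – 13 Jan 2025: 13 days at 47.5 mills → €1,801,000 × 4.75% × 13/365 = €3,046.8973
14 Jan – 31 Dec 2025: 352 days at 28 mills → €1,801,000 × 2.8% × 352/365 = €48,631.9342
Total = €51,678.8315

€51,678.83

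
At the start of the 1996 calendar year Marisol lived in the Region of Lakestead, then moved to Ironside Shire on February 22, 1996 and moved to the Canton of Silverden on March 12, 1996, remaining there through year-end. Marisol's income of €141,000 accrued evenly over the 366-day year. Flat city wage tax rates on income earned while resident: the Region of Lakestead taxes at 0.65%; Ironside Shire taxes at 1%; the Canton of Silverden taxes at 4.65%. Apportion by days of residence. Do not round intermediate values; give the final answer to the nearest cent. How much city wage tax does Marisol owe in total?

The Region of Lakestead, January 1 – February 21, 1996: 52 days → €141,000 × 0.65% × 52/366 = €130.2131
Ironside Shire, February 22 – March 11, 1996: 19 days → €141,000 × 1% × 19/366 = €73.1967
The Canton of Silverden, March 12 – December 31, 1996: 295 days → €141,000 × 4.65% × 295/366 = €5,284.6107
Total = €5,488.0205

€5,488.02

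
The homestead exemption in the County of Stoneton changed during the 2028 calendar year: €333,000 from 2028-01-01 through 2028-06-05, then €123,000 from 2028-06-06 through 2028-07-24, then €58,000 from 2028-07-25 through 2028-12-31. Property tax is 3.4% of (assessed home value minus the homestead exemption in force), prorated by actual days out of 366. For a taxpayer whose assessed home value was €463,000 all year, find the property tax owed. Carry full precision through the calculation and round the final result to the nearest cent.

€9,463.33

2028-01-01 to 2028-06-05: 157 days, exemption €333,000 → (€463,000 − €333,000) × 3.4% × 157/366 = €1,896.0109
2028-06-06 to 2028-07-24: 49 days, exemption €123,000 → (€463,000 − €123,000) × 3.4% × 49/366 = €1,547.6503
2028-07-25 to 2028-12-31: 160 days, exemption €58,000 → (€463,000 − €58,000) × 3.4% × 160/366 = €6,019.6721
Total = €9,463.3333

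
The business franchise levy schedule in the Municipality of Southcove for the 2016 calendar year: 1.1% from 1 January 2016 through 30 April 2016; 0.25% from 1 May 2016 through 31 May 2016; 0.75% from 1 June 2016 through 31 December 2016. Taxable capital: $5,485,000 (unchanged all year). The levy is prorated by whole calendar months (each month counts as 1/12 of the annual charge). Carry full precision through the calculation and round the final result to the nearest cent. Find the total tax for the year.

$45,251.25

1 January – 30 April 2016: 4 months at 1.1% → $5,485,000 × 1.1% × 4/12 = $20,111.6667
1 May – 31 May 2016: 1 month at 0.25% → $5,485,000 × 0.25% × 1/12 = $1,142.7083
1 June – 31 December 2016: 7 months at 0.75% → $5,485,000 × 0.75% × 7/12 = $23,996.8750
Total = $45,251.2500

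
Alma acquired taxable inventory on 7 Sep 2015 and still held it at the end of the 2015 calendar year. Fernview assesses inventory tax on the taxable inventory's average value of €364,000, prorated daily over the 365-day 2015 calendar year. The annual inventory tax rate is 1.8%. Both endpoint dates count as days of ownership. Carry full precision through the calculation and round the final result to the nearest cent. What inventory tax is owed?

€2,082.28

Days held (7 Sep – 31 Dec 2015): 116 out of 365
Tax = €364,000 × 1.8% × 116/365 = €2,082.2795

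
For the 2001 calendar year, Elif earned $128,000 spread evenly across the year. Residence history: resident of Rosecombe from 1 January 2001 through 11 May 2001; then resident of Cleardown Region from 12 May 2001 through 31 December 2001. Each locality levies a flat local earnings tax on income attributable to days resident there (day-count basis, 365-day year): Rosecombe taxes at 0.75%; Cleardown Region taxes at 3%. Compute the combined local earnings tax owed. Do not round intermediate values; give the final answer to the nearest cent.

Rosecombe, 1 January – 11 May 2001: 131 days → $128,000 × 0.75% × 131/365 = $344.5479
Cleardown Region, 12 May – 31 December 2001: 234 days → $128,000 × 3% × 234/365 = $2,461.8082
Total = $2,806.3562

$2,806.36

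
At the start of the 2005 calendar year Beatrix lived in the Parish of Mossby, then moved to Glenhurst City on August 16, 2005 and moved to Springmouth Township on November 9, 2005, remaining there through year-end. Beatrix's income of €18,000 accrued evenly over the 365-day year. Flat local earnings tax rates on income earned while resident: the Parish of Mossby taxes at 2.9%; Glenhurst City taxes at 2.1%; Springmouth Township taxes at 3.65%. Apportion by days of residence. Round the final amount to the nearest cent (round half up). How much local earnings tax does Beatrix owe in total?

€508.07

The Parish of Mossby, January 1 – August 15, 2005: 227 days → €18,000 × 2.9% × 227/365 = €324.6411
Glenhurst City, August 16 – November 8, 2005: 85 days → €18,000 × 2.1% × 85/365 = €88.0274
Springmouth Township, November 9 – December 31, 2005: 53 days → €18,000 × 3.65% × 53/365 = €95.4000
Total = €508.0685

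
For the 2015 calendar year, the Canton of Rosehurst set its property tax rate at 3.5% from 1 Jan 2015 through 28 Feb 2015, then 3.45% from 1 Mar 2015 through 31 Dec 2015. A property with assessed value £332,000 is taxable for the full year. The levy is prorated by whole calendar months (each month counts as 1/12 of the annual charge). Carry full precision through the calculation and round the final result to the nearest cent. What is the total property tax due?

£11,481.67

1 Jan – 28 Feb 2015: 2 months at 3.5% → £332,000 × 3.5% × 2/12 = £1,936.6667
1 Mar – 31 Dec 2015: 10 months at 3.45% → £332,000 × 3.45% × 10/12 = £9,545.0000
Total = £11,481.6667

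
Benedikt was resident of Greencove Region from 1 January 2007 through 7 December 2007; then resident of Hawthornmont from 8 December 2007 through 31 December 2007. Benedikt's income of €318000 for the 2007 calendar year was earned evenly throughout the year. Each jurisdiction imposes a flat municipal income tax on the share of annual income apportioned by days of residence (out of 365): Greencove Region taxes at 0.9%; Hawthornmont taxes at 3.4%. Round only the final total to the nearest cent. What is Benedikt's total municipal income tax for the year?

Greencove Region, 1 January – 7 December 2007: 341 days → €318000 × 0.9% × 341/365 = €2673.8137
Hawthornmont, 8 December – 31 December 2007: 24 days → €318000 × 3.4% × 24/365 = €710.9260
Total = €3384.7397

€3384.74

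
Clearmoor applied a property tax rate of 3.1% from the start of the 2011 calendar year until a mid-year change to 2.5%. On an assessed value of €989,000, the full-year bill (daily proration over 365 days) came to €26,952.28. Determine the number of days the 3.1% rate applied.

137 days

Let d = days at the first rate; then 365 − d days at the second rate.
€989,000 × [3.1%·d + 2.5%·(365−d)] / 365 = €26,952.28
Solving gives d = 137, so the new rate took effect on 18 May 2011.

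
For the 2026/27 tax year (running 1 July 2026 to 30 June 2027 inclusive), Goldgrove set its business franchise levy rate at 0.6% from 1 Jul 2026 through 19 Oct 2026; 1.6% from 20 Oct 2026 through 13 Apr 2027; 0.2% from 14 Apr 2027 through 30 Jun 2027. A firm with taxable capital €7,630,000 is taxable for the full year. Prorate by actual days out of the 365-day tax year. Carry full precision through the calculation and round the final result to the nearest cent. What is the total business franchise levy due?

1 Jul – 19 Oct 2026: 111 days at 0.6% → €7,630,000 × 0.6% × 111/365 = €13,922.1370
20 Oct 2026 – 13 Apr 2027: 176 days at 1.6% → €7,630,000 × 1.6% × 176/365 = €58,865.9726
14 Apr – 30 Jun 2027: 78 days at 0.2% → €7,630,000 × 0.2% × 78/365 = €3,261.0411
Total = €76,049.1507

€76,049.15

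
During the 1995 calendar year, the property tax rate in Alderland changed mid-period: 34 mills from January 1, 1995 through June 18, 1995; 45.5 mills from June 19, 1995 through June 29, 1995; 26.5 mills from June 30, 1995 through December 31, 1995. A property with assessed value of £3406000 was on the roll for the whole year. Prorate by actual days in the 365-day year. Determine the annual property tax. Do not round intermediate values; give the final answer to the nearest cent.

January 1 – June 18, 1995: 169 days at 34 mills → £3406000 × 3.4% × 169/365 = £53618.8384
June 19 – June 29, 1995: 11 days at 45.5 mills → £3406000 × 4.55% × 11/365 = £4670.4192
June 30 – December 31, 1995: 185 days at 26.5 mills → £3406000 × 2.65% × 185/365 = £45747.7123
Total = £104036.9699

£104036.97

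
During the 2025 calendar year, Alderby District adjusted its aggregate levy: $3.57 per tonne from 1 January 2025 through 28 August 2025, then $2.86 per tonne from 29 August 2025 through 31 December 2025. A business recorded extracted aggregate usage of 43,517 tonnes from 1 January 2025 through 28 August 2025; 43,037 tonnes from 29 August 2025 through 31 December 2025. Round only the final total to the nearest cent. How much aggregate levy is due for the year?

1 January – 28 August 2025: 43,517 tonnes at $3.57/tonne → $155,355.69
29 August – 31 December 2025: 43,037 tonnes at $2.86/tonne → $123,085.82

$278,441.51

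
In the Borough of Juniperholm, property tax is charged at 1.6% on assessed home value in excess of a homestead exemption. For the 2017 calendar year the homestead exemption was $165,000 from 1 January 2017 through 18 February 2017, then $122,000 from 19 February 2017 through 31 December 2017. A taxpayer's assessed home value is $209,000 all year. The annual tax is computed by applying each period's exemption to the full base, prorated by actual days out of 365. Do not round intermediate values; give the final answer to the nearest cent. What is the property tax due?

1 January – 18 February 2017: 49 days, exemption $165,000 → ($209,000 − $165,000) × 1.6% × 49/365 = $94.5096
19 February – 31 December 2017: 316 days, exemption $122,000 → ($209,000 − $122,000) × 1.6% × 316/365 = $1,205.1288
Total = $1,299.6384

$1,299.64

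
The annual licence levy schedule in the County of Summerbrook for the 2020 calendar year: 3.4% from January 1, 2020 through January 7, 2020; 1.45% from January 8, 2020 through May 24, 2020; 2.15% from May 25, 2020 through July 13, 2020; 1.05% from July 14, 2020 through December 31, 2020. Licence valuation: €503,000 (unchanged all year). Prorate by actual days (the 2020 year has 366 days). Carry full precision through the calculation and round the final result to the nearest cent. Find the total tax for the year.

January 1 – January 7, 2020: 7 days at 3.4% → €503,000 × 3.4% × 7/366 = €327.0874
January 8 – May 24, 2020: 138 days at 1.45% → €503,000 × 1.45% × 138/366 = €2,750.0082
May 25 – July 13, 2020: 50 days at 2.15% → €503,000 × 2.15% × 50/366 = €1,477.3907
July 14 – December 31, 2020: 171 days at 1.05% → €503,000 × 1.05% × 171/366 = €2,467.5861
Total = €7,022.0724

€7,022.07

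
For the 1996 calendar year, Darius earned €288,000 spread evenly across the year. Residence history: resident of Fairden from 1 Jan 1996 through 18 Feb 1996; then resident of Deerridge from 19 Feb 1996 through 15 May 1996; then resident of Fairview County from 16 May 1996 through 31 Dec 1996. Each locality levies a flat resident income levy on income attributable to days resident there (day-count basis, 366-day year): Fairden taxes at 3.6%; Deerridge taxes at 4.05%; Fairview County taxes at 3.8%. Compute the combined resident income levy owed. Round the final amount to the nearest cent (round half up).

€11,038.03

Fairden, 1 Jan – 18 Feb 1996: 49 days → €288,000 × 3.6% × 49/366 = €1,388.0656
Deerridge, 19 Feb – 15 May 1996: 87 days → €288,000 × 4.05% × 87/366 = €2,772.5902
Fairview County, 16 May – 31 Dec 1996: 230 days → €288,000 × 3.8% × 230/366 = €6,877.3770
Total = €11,038.0328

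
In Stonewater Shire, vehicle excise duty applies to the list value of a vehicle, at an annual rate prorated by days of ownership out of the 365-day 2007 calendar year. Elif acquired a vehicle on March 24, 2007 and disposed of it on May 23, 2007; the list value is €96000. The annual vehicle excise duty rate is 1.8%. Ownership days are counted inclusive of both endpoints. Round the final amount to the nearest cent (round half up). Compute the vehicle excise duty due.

€288.79

Days held (March 24 – May 23, 2007): 61 out of 365
Tax = €96000 × 1.8% × 61/365 = €288.7890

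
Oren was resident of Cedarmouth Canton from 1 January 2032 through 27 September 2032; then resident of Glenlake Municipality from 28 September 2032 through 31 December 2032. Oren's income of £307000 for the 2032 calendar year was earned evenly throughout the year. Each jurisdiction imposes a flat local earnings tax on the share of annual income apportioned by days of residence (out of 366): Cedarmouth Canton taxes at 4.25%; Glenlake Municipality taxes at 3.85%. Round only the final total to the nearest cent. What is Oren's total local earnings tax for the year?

£12728.76

Cedarmouth Canton, 1 January – 27 September 2032: 271 days → £307000 × 4.25% × 271/366 = £9660.8538
Glenlake Municipality, 28 September – 31 December 2032: 95 days → £307000 × 3.85% × 95/366 = £3067.9030
Total = £12728.7568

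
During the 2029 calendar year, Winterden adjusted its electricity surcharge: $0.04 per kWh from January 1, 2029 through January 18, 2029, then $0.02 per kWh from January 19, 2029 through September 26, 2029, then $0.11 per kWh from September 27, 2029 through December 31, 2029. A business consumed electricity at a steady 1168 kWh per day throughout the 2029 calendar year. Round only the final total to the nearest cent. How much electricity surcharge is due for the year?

$19,038.40

January 1 – January 18, 2029: 18 days × 1168 kWh/day = 21,024 kWh at $0.04/kWh → $840.96
January 19 – September 26, 2029: 251 days × 1168 kWh/day = 293,168 kWh at $0.02/kWh → $5,863.36
September 27 – December 31, 2029: 96 days × 1168 kWh/day = 112,128 kWh at $0.11/kWh → $12,334.08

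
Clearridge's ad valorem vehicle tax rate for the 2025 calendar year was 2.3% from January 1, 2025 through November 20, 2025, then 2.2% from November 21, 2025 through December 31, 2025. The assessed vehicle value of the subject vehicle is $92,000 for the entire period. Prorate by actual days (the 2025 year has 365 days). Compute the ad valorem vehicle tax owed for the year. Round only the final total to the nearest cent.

$2,105.67

January 1 – November 20, 2025: 324 days at 2.3% → $92,000 × 2.3% × 324/365 = $1,878.3123
November 21 – December 31, 2025: 41 days at 2.2% → $92,000 × 2.2% × 41/365 = $227.3534
Total = $2,105.6658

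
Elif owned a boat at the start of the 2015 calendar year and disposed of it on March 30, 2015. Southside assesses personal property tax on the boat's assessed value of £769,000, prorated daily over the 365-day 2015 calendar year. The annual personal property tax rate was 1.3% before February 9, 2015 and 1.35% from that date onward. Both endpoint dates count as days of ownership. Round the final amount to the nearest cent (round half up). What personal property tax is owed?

January 1 – February 8, 2015: 39 days at 1.3% → £769,000 × 1.3% × 39/365 = £1,068.1726
February 9 – March 30, 2015: 50 days at 1.35% → £769,000 × 1.35% × 50/365 = £1,422.1233
Total = £2,490.2959

£2,490.30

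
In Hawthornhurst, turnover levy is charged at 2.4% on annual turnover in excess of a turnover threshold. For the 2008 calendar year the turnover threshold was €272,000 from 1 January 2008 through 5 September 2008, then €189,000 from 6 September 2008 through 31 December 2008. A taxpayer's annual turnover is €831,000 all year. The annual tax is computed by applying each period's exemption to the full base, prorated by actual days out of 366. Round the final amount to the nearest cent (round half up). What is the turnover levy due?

1 January – 5 September 2008: 249 days, exemption €272,000 → (€831,000 − €272,000) × 2.4% × 249/366 = €9,127.2787
6 September – 31 December 2008: 117 days, exemption €189,000 → (€831,000 − €189,000) × 2.4% × 117/366 = €4,925.5082
Total = €14,052.7869

€14,052.79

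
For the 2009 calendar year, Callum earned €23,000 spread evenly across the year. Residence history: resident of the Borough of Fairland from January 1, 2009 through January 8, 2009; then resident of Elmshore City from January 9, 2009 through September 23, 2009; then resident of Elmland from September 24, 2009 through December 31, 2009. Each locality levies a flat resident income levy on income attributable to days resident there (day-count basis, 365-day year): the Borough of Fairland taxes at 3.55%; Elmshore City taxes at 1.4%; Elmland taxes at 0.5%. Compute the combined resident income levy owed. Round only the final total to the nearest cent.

The Borough of Fairland, January 1 – January 8, 2009: 8 days → €23,000 × 3.55% × 8/365 = €17.8959
Elmshore City, January 9 – September 23, 2009: 258 days → €23,000 × 1.4% × 258/365 = €227.6055
Elmland, September 24 – December 31, 2009: 99 days → €23,000 × 0.5% × 99/365 = €31.1918
Total = €276.6932

€276.69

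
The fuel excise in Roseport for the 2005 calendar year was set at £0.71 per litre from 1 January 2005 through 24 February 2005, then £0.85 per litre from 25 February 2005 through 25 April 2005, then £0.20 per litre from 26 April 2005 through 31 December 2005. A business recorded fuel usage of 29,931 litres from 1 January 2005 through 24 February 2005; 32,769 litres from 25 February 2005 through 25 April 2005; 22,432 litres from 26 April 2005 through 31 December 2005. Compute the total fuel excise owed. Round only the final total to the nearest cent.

1 January – 24 February 2005: 29,931 litres at £0.71/litre → £21251.01
25 February – 25 April 2005: 32,769 litres at £0.85/litre → £27853.65
26 April – 31 December 2005: 22,432 litres at £0.20/litre → £4486.40

£53591.06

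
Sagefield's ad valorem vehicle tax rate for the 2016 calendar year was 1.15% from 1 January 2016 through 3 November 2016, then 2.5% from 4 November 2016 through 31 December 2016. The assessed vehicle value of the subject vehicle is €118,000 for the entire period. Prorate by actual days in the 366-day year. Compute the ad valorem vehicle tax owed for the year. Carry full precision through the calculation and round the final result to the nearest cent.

€1,609.44

1 January – 3 November 2016: 308 days at 1.15% → €118,000 × 1.15% × 308/366 = €1,141.9563
4 November – 31 December 2016: 58 days at 2.5% → €118,000 × 2.5% × 58/366 = €467.4863
Total = €1,609.4426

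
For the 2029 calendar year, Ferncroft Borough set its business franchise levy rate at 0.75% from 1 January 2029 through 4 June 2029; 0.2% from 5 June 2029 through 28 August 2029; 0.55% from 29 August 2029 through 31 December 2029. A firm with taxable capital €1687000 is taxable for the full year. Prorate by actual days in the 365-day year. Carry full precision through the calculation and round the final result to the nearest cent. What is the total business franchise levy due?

1 January – 4 June 2029: 155 days at 0.75% → €1687000 × 0.75% × 155/365 = €5372.9795
5 June – 28 August 2029: 85 days at 0.2% → €1687000 × 0.2% × 85/365 = €785.7260
29 August – 31 December 2029: 125 days at 0.55% → €1687000 × 0.55% × 125/365 = €3177.5685
Total = €9336.2740

€9336.27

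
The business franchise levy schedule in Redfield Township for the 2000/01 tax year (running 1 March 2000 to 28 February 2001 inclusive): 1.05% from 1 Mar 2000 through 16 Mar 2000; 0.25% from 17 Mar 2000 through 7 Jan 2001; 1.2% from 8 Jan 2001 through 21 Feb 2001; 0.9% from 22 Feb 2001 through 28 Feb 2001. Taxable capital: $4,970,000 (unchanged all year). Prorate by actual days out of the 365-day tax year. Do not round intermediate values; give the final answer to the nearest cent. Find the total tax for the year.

1 Mar – 16 Mar 2000: 16 days at 1.05% → $4,970,000 × 1.05% × 16/365 = $2,287.5616
17 Mar 2000 – 7 Jan 2001: 297 days at 0.25% → $4,970,000 × 0.25% × 297/365 = $10,110.2055
8 Jan – 21 Feb 2001: 45 days at 1.2% → $4,970,000 × 1.2% × 45/365 = $7,352.8767
22 Feb – 28 Feb 2001: 7 days at 0.9% → $4,970,000 × 0.9% × 7/365 = $857.8356
Total = $20,608.4795

$20,608.48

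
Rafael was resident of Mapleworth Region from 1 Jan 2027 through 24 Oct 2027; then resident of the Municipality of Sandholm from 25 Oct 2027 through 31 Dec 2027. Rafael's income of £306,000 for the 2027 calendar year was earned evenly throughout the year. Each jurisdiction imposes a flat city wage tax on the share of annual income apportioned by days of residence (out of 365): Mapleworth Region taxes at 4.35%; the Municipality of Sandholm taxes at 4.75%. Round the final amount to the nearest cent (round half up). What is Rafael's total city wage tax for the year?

£13,539.03

Mapleworth Region, 1 Jan – 24 Oct 2027: 297 days → £306,000 × 4.35% × 297/365 = £10,831.1425
The Municipality of Sandholm, 25 Oct – 31 Dec 2027: 68 days → £306,000 × 4.75% × 68/365 = £2,707.8904
Total = £13,539.0329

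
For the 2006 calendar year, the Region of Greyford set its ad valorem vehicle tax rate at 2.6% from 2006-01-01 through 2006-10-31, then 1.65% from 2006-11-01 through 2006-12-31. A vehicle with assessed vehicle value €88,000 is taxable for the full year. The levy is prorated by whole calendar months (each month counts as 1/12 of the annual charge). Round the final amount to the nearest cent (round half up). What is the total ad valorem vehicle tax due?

2006-01-01 to 2006-10-31: 10 months at 2.6% → €88,000 × 2.6% × 10/12 = €1,906.6667
2006-11-01 to 2006-12-31: 2 months at 1.65% → €88,000 × 1.65% × 2/12 = €242.0000
Total = €2,148.6667

€2,148.67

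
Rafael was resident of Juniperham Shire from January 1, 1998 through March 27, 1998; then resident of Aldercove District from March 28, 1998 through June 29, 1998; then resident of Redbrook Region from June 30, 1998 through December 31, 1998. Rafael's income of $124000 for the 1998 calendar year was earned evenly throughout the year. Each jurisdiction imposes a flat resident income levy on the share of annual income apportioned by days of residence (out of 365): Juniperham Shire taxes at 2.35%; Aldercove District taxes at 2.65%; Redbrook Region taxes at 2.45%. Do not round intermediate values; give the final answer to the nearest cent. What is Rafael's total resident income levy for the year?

$3072.65

Juniperham Shire, January 1 – March 27, 1998: 86 days → $124000 × 2.35% × 86/365 = $686.5863
Aldercove District, March 28 – June 29, 1998: 94 days → $124000 × 2.65% × 94/365 = $846.2575
Redbrook Region, June 30 – December 31, 1998: 185 days → $124000 × 2.45% × 185/365 = $1539.8082
Total = $3072.6521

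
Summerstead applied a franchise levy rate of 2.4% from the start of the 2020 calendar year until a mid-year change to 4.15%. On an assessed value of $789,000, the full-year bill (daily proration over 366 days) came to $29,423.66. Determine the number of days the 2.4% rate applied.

Let d = days at the first rate; then 366 − d days at the second rate.
$789,000 × [2.4%·d + 4.15%·(366−d)] / 366 = $29,423.66
Solving gives d = 88, so the new rate took effect on 29 Mar 2020.

88 days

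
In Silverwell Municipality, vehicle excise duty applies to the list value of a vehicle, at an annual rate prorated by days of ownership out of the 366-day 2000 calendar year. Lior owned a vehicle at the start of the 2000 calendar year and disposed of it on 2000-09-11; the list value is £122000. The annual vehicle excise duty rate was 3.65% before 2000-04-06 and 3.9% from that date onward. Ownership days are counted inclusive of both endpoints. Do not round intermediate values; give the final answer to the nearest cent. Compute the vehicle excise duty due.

£3235.00

2000-01-01 to 2000-04-05: 96 days at 3.65% → £122000 × 3.65% × 96/366 = £1168.0000
2000-04-06 to 2000-09-11: 159 days at 3.9% → £122000 × 3.9% × 159/366 = £2067.0000
Total = £3235.0000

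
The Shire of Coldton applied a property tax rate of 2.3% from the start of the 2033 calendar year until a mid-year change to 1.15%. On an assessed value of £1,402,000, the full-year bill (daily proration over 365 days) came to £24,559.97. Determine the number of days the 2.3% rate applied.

191 days

Let d = days at the first rate; then 365 − d days at the second rate.
£1,402,000 × [2.3%·d + 1.15%·(365−d)] / 365 = £24,559.97
Solving gives d = 191, so the new rate took effect on 11 Jul 2033.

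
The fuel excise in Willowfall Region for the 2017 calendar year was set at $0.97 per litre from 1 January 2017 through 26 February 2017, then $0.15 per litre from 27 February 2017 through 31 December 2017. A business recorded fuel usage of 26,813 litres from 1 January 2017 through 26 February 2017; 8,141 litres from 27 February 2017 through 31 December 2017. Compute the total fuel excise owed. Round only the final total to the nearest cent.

$27,229.76

1 January – 26 February 2017: 26,813 litres at $0.97/litre → $26,008.61
27 February – 31 December 2017: 8,141 litres at $0.15/litre → $1,221.15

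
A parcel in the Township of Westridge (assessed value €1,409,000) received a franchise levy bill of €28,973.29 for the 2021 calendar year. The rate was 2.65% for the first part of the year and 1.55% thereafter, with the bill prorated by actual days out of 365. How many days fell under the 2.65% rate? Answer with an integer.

168 days

Let d = days at the first rate; then 365 − d days at the second rate.
€1,409,000 × [2.65%·d + 1.55%·(365−d)] / 365 = €28,973.29
Solving gives d = 168, so the new rate took effect on 18 June 2021.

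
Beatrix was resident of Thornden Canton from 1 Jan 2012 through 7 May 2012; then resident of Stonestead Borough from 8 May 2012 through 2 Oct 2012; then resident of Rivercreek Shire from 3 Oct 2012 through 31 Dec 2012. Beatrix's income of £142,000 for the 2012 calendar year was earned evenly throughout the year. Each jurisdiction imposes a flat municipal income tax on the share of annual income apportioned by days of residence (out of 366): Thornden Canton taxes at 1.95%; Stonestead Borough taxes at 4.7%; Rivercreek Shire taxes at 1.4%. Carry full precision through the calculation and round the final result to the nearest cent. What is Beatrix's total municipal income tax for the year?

Thornden Canton, 1 Jan – 7 May 2012: 128 days → £142,000 × 1.95% × 128/366 = £968.3934
Stonestead Borough, 8 May – 2 Oct 2012: 148 days → £142,000 × 4.7% × 148/366 = £2,698.7760
Rivercreek Shire, 3 Oct – 31 Dec 2012: 90 days → £142,000 × 1.4% × 90/366 = £488.8525
Total = £4,156.0219

£4,156.02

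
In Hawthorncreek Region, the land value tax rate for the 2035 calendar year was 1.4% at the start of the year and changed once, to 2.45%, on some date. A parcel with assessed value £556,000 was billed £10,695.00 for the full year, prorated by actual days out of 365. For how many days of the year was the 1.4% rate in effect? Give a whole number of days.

Let d = days at the first rate; then 365 − d days at the second rate.
£556,000 × [1.4%·d + 2.45%·(365−d)] / 365 = £10,695.00
Solving gives d = 183, so the new rate took effect on 3 Jul 2035.

183 days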